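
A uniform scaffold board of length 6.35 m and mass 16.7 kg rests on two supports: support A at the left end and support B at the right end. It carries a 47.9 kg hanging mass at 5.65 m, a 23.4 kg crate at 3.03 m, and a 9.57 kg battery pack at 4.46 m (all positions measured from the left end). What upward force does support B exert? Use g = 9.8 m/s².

R_B ≈ 675 N

About support A:
Beam weight: 16.7 × 9.8 = 163.7 N down at 3.175 m → arm 3.175 m, τ = 163.7 × 3.175 = 519.7 N·m clockwise.
Hanging mass: 47.9 × 9.8 = 469.4 N down at 5.65 m → arm 5.65 m, τ = 469.4 × 5.65 = 2652 N·m clockwise.
Crate: 23.4 × 9.8 = 229.3 N down at 3.03 m → arm 3.03 m, τ = 229.3 × 3.03 = 694.8 N·m clockwise.
Battery pack: 9.57 × 9.8 = 93.79 N down at 4.46 m → arm 4.46 m, τ = 93.79 × 4.46 = 418.3 N·m clockwise.
Net load moment about support A = 4285 N·m clockwise.
Reaction R at support B is upward at 6.35 m, arm 6.35 m → moment R × 6.35 counterclockwise.
For rotational equilibrium, R × 6.35 = 4285, so R = 675 N.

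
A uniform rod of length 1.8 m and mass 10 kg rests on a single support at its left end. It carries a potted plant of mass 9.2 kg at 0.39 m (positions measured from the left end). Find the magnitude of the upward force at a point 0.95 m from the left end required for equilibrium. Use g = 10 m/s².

Take moments about the left end.
Beam weight: 10 × 10 = 100 N down at 0.9 m → arm 0.9 m, τ = 100 × 0.9 = 90 N·m clockwise.
Potted plant: 9.2 × 10 = 92 N down at 0.39 m → arm 0.39 m, τ = 92 × 0.39 = 35.88 N·m clockwise.
Net moment of the loads = 125.9 N·m clockwise.
The upward force F acts at a point 0.95 m from the left end, arm 0.95 m, giving F × 0.95 counterclockwise.
Setting net torque to zero: F × 0.95 = 125.9 → F = 125.9 / 0.95 = 133 N.

F ≈ 133 N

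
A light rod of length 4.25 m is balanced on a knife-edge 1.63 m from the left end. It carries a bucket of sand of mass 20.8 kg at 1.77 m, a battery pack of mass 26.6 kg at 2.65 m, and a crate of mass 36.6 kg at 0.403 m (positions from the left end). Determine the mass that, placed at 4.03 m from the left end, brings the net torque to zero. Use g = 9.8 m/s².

Choose the knife-edge (at 1.63 m from the left end) as the axis so the support reaction has zero arm there.
Bucket of sand: 20.8 × 9.8 = 203.8 N down at 1.77 m → arm 0.14 m, τ = 203.8 × 0.14 = 28.53 N·m clockwise.
Battery pack: 26.6 × 9.8 = 260.7 N down at 2.65 m → arm 1.02 m, τ = 260.7 × 1.02 = 265.9 N·m clockwise.
Crate: 36.6 × 9.8 = 358.7 N down at 0.403 m → arm 1.227 m, τ = 358.7 × 1.227 = 440.1 N·m counterclockwise.
Net moment of known loads = 145.7 N·m counterclockwise.
An unknown mass m at 4.03 m has arm 2.4 m; its moment is m·g·2.4 clockwise.
For rotational equilibrium, m × 9.8 × 2.4 = 145.7, so m = 145.7 / (9.8 × 2.4) = 6.19 kg.

m ≈ 6.19 kg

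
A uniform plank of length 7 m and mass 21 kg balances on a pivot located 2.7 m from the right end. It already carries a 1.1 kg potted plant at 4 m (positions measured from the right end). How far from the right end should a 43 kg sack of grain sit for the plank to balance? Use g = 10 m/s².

x ≈ 2.28 m from the right end

About the pivot (at 2.7 m from the right end):
Beam weight: 21 × 10 = 210 N down at 3.5 m → arm 0.8 m, τ = 210 × 0.8 = 168 N·m counterclockwise.
Potted plant: 1.1 × 10 = 11 N down at 4 m → arm 1.3 m, τ = 11 × 1.3 = 14.3 N·m counterclockwise.
Net moment of existing loads = 182.3 N·m counterclockwise.
The sack of grain weighs 43 × 10 = 430 N and must supply an equal clockwise moment, so its lever arm about the pivot is 182.3 / 430 = 0.424 m.
That puts it at 2.7 − 0.424 = 2.28 m from the right end.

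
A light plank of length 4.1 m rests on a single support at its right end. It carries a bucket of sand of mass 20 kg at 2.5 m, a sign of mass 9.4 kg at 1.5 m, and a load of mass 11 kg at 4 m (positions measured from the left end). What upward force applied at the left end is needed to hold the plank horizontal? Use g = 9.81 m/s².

F ≈ 138 N

About the right end:
Bucket of sand: 20 × 9.81 = 196.2 N down at 2.5 m → arm 1.6 m, τ = 196.2 × 1.6 = 313.9 N·m counterclockwise.
Sign: 9.4 × 9.81 = 92.21 N down at 1.5 m → arm 2.6 m, τ = 92.21 × 2.6 = 239.7 N·m counterclockwise.
Load: 11 × 9.81 = 107.9 N down at 4 m → arm 0.1 m, τ = 107.9 × 0.1 = 10.79 N·m counterclockwise.
Net moment of the loads = 564.4 N·m counterclockwise.
The upward force F acts at the left end, arm 4.1 m, giving F × 4.1 clockwise.
Setting net torque to zero: F × 4.1 = 564.4 → F = 564.4 / 4.1 = 138 N.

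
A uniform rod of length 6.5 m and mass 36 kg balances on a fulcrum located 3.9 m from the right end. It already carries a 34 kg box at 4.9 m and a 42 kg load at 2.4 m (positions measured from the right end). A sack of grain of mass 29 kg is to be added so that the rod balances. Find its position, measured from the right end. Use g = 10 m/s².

Sum moments about the fulcrum (at 3.9 m from the right end) (the support reaction has zero arm there).
Beam weight: 36 × 10 = 360 N down at 3.25 m → arm 0.65 m, τ = 360 × 0.65 = 234 N·m clockwise.
Box: 34 × 10 = 340 N down at 4.9 m → arm 1 m, τ = 340 × 1 = 340 N·m counterclockwise.
Load: 42 × 10 = 420 N down at 2.4 m → arm 1.5 m, τ = 420 × 1.5 = 630 N·m clockwise.
Net moment of existing loads = 524 N·m clockwise.
The sack of grain weighs 29 × 10 = 290 N and must supply an equal counterclockwise moment, so its lever arm about the fulcrum is 524 / 290 = 1.81 m.
That puts it at 3.9 + 1.81 = 5.71 m from the right end.

x ≈ 5.71 m from the right end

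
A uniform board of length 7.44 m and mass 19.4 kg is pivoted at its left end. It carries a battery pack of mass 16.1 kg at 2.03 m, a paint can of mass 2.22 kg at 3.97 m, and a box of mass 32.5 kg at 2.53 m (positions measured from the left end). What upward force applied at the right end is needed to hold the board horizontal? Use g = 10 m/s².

F ≈ 263 N

Taking torques about the left end:
Beam weight: 19.4 × 10 = 194 N down at 3.72 m → arm 3.72 m, τ = 194 × 3.72 = 721.7 N·m clockwise.
Battery pack: 16.1 × 10 = 161 N down at 2.03 m → arm 2.03 m, τ = 161 × 2.03 = 326.8 N·m clockwise.
Paint can: 2.22 × 10 = 22.2 N down at 3.97 m → arm 3.97 m, τ = 22.2 × 3.97 = 88.13 N·m clockwise.
Box: 32.5 × 10 = 325 N down at 2.53 m → arm 2.53 m, τ = 325 × 2.53 = 822.2 N·m clockwise.
Net moment of the loads = 1959 N·m clockwise.
The upward force F acts at the right end, arm 7.44 m, giving F × 7.44 counterclockwise.
Balancing moments: F × 7.44 = 1959, giving F = 1959 / 7.44 = 263 N.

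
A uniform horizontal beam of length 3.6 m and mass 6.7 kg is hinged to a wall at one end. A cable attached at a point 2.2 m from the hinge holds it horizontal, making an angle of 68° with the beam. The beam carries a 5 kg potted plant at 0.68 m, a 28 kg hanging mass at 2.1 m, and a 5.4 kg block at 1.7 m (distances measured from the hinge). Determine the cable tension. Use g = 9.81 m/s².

Sum moments about the hinge (the unknown hinge reaction has zero arm there).
Beam weight: 6.7 × 9.81 = 65.73 N down at 1.8 m → arm 1.8 m, τ = 65.73 × 1.8 = 118.3 N·m clockwise.
Potted plant: 5 × 9.81 = 49.05 N down at 0.68 m → arm 0.68 m, τ = 49.05 × 0.68 = 33.35 N·m clockwise.
Hanging mass: 28 × 9.81 = 274.7 N down at 2.1 m → arm 2.1 m, τ = 274.7 × 2.1 = 576.9 N·m clockwise.
Block: 5.4 × 9.81 = 52.97 N down at 1.7 m → arm 1.7 m, τ = 52.97 × 1.7 = 90.05 N·m clockwise.
Total clockwise load moment = 818.6 N·m.
The cable tension T acts at 2.2 m; only its component perpendicular to the beam, T sinθ, produces torque. sin 68° = 0.9272.
Setting net torque to zero: T × 2.2 × 0.9272 = 818.6 → T = 818.6 / 2.04 = 401 N.

T ≈ 401 N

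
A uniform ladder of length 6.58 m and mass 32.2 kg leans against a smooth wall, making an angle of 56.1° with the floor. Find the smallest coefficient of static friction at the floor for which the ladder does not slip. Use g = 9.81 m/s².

Sum moments about the foot of the ladder (the floor normal and friction both act there and drop out).
Ladder weight 32.2×9.81 = 315.9 N acts at 3.29 m along the ladder; its horizontal arm is 3.29·cos56.1° = 1.835 m → τ = 579.7 N·m clockwise.
Wall normal N acts horizontally at the top; its moment arm is the height L sinθ = 6.58·sin56.1° = 5.461 m, counterclockwise.
Balancing moments: N × 5.461 = 579.7, giving N = 106.2 N.
ΣFx = 0 ⇒ f = N_wall = 106.2 N. ΣFy = 0 ⇒ N_floor = 315.9 N.
μ_min = f / N_floor = 106.2 / 315.9 = 0.336.

μ_min ≈ 0.336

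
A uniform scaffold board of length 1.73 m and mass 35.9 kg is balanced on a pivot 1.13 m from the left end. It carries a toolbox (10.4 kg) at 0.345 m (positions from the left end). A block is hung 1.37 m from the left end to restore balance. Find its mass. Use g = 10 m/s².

About the pivot (at 1.13 m from the left end):
Beam weight: 35.9 × 10 = 359 N down at 0.865 m → arm 0.265 m, τ = 359 × 0.265 = 95.14 N·m counterclockwise.
Toolbox: 10.4 × 10 = 104 N down at 0.345 m → arm 0.785 m, τ = 104 × 0.785 = 81.64 N·m counterclockwise.
Net moment of known loads = 176.8 N·m counterclockwise.
An unknown mass m at 1.37 m has arm 0.24 m; its moment is m·g·0.24 clockwise.
Στ = 0 ⇒ m × 10 × 0.24 = 176.8 ⇒ m = 176.8 / (10 × 0.24) = 73.7 kg.

m ≈ 73.7 kg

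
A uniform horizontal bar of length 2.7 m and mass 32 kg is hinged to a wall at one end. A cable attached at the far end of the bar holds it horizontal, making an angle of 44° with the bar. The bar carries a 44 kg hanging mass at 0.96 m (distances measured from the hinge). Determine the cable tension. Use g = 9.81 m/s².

T ≈ 447 N

About the hinge:
Beam weight: 32 × 9.81 = 313.9 N down at 1.35 m → arm 1.35 m, τ = 313.9 × 1.35 = 423.8 N·m clockwise.
Hanging mass: 44 × 9.81 = 431.6 N down at 0.96 m → arm 0.96 m, τ = 431.6 × 0.96 = 414.3 N·m clockwise.
Total clockwise load moment = 838.1 N·m.
The cable tension T acts at 2.7 m; only its component perpendicular to the bar, T sinθ, produces torque. sin 44° = 0.6947.
Balancing moments: T × 2.7 × 0.6947 = 838.1, giving T = 838.1 / 1.876 = 447 N.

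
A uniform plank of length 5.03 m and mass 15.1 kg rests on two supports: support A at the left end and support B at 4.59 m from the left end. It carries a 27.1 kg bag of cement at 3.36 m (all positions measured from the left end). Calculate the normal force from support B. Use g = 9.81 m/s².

About support A:
Beam weight: 15.1 × 9.81 = 148.1 N down at 2.515 m → arm 2.515 m, τ = 148.1 × 2.515 = 372.5 N·m clockwise.
Bag of cement: 27.1 × 9.81 = 265.9 N down at 3.36 m → arm 3.36 m, τ = 265.9 × 3.36 = 893.4 N·m clockwise.
Net load moment about support A = 1266 N·m clockwise.
Reaction R at support B is upward at 4.59 m, arm 4.59 m → moment R × 4.59 counterclockwise.
Balancing moments: R × 4.59 = 1266, giving R = 276 N.

R_B ≈ 276 N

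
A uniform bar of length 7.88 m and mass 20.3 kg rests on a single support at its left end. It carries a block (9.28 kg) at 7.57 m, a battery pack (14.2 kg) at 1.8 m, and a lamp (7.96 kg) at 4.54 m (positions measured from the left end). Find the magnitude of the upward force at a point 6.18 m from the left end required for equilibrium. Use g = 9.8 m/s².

About the left end:
Beam weight: 20.3 × 9.8 = 198.9 N down at 3.94 m → arm 3.94 m, τ = 198.9 × 3.94 = 783.7 N·m clockwise.
Block: 9.28 × 9.8 = 90.94 N down at 7.57 m → arm 7.57 m, τ = 90.94 × 7.57 = 688.4 N·m clockwise.
Battery pack: 14.2 × 9.8 = 139.2 N down at 1.8 m → arm 1.8 m, τ = 139.2 × 1.8 = 250.6 N·m clockwise.
Lamp: 7.96 × 9.8 = 78.01 N down at 4.54 m → arm 4.54 m, τ = 78.01 × 4.54 = 354.2 N·m clockwise.
Net moment of the loads = 2077 N·m clockwise.
The upward force F acts at a point 6.18 m from the left end, arm 6.18 m, giving F × 6.18 counterclockwise.
Balancing moments: F × 6.18 = 2077, giving F = 2077 / 6.18 = 336 N.

F ≈ 336 N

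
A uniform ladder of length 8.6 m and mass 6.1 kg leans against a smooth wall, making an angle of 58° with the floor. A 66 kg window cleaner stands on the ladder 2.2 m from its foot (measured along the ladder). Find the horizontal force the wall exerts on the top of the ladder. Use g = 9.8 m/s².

Taking torques about the foot of the ladder:
Ladder weight 6.1×9.8 = 59.78 N acts at 4.3 m along the ladder; its horizontal arm is 4.3·cos58° = 2.279 m → τ = 136.2 N·m clockwise.
Window cleaner: 66×9.8 = 646.8 N at 2.2 m → arm 1.166 m → τ = 754.2 N·m clockwise.
Wall normal N acts horizontally at the top; its moment arm is the height L sinθ = 8.6·sin58° = 7.293 m, counterclockwise.
Στ = 0 ⇒ N × 7.293 = 890.4 ⇒ N = 122 N.

N_wall ≈ 122 N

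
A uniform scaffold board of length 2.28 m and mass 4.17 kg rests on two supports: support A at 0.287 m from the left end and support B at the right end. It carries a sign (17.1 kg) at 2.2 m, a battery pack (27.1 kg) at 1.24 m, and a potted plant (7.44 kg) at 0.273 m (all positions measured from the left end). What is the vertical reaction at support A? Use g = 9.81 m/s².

R_A ≈ 242 N

About support B:
Beam weight: 4.17 × 9.81 = 40.91 N down at 1.14 m → arm 1.14 m, τ = 40.91 × 1.14 = 46.64 N·m counterclockwise.
Sign: 17.1 × 9.81 = 167.8 N down at 2.2 m → arm 0.08 m, τ = 167.8 × 0.08 = 13.42 N·m counterclockwise.
Battery pack: 27.1 × 9.81 = 265.9 N down at 1.24 m → arm 1.04 m, τ = 265.9 × 1.04 = 276.5 N·m counterclockwise.
Potted plant: 7.44 × 9.81 = 72.99 N down at 0.273 m → arm 2.007 m, τ = 72.99 × 2.007 = 146.5 N·m counterclockwise.
Net load moment about support B = 483.1 N·m counterclockwise.
Reaction R at support A is upward at 0.287 m, arm 1.993 m → moment R × 1.993 clockwise.
For rotational equilibrium, R × 1.993 = 483.1, so R = 242 N.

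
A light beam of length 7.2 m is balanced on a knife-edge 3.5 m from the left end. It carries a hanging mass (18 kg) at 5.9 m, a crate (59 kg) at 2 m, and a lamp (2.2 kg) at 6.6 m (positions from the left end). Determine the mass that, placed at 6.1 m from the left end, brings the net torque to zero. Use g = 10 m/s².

m ≈ 14.8 kg

Sum moments about the knife-edge (at 3.5 m from the left end) (the support reaction has zero arm there).
Hanging mass: 18 × 10 = 180 N down at 5.9 m → arm 2.4 m, τ = 180 × 2.4 = 432 N·m clockwise.
Crate: 59 × 10 = 590 N down at 2 m → arm 1.5 m, τ = 590 × 1.5 = 885 N·m counterclockwise.
Lamp: 2.2 × 10 = 22 N down at 6.6 m → arm 3.1 m, τ = 22 × 3.1 = 68.2 N·m clockwise.
Net moment of known loads = 384.8 N·m counterclockwise.
An unknown mass m at 6.1 m has arm 2.6 m; its moment is m·g·2.6 clockwise.
Στ = 0 ⇒ m × 10 × 2.6 = 384.8 ⇒ m = 384.8 / (10 × 2.6) = 14.8 kg.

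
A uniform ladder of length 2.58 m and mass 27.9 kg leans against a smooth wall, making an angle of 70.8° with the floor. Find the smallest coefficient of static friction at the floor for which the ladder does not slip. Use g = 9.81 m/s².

μ_min ≈ 0.174

Take moments about the foot of the ladder.
Ladder weight 27.9×9.81 = 273.7 N acts at 1.29 m along the ladder; its horizontal arm is 1.29·cos70.8° = 0.4242 m → τ = 116.1 N·m clockwise.
Wall normal N acts horizontally at the top; its moment arm is the height L sinθ = 2.58·sin70.8° = 2.436 m, counterclockwise.
For rotational equilibrium, N × 2.436 = 116.1, so N = 47.66 N.
ΣFx = 0 ⇒ f = N_wall = 47.66 N. ΣFy = 0 ⇒ N_floor = 273.7 N.
μ_min = f / N_floor = 47.66 / 273.7 = 0.174.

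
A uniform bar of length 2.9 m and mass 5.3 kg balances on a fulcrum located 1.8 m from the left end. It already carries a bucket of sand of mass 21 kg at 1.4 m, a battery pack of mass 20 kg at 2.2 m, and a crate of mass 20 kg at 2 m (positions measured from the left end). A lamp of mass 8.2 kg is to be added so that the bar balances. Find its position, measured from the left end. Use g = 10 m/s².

Choose the fulcrum (at 1.8 m from the left end) as the axis so the support reaction has zero arm there.
Beam weight: 5.3 × 10 = 53 N down at 1.45 m → arm 0.35 m, τ = 53 × 0.35 = 18.55 N·m counterclockwise.
Bucket of sand: 21 × 10 = 210 N down at 1.4 m → arm 0.4 m, τ = 210 × 0.4 = 84 N·m counterclockwise.
Battery pack: 20 × 10 = 200 N down at 2.2 m → arm 0.4 m, τ = 200 × 0.4 = 80 N·m clockwise.
Crate: 20 × 10 = 200 N down at 2 m → arm 0.2 m, τ = 200 × 0.2 = 40 N·m clockwise.
Net moment of existing loads = 17.45 N·m clockwise.
The lamp weighs 8.2 × 10 = 82 N and must supply an equal counterclockwise moment, so its lever arm about the fulcrum is 17.45 / 82 = 0.213 m.
That puts it at 1.8 − 0.213 = 1.59 m from the left end.

x ≈ 1.59 m from the left end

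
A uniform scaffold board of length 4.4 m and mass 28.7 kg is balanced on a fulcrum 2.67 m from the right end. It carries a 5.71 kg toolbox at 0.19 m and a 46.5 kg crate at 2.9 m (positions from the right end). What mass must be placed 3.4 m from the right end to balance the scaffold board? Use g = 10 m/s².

m ≈ 23.2 kg

Choose the fulcrum (at 2.67 m from the right end) as the axis so the support reaction has zero arm there.
Beam weight: 28.7 × 10 = 287 N down at 2.2 m → arm 0.47 m, τ = 287 × 0.47 = 134.9 N·m clockwise.
Toolbox: 5.71 × 10 = 57.1 N down at 0.19 m → arm 2.48 m, τ = 57.1 × 2.48 = 141.6 N·m clockwise.
Crate: 46.5 × 10 = 465 N down at 2.9 m → arm 0.23 m, τ = 465 × 0.23 = 107 N·m counterclockwise.
Net moment of known loads = 169.5 N·m clockwise.
An unknown mass m at 3.4 m has arm 0.73 m; its moment is m·g·0.73 counterclockwise.
For rotational equilibrium, m × 10 × 0.73 = 169.5, so m = 169.5 / (10 × 0.73) = 23.2 kg.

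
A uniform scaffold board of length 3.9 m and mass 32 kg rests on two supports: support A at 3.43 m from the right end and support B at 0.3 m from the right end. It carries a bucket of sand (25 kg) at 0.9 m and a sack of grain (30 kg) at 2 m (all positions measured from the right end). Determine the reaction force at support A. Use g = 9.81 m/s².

R_A ≈ 372 N

About support B:
Beam weight: 32 × 9.81 = 313.9 N down at 1.95 m → arm 1.65 m, τ = 313.9 × 1.65 = 517.9 N·m counterclockwise.
Bucket of sand: 25 × 9.81 = 245.2 N down at 0.9 m → arm 0.6 m, τ = 245.2 × 0.6 = 147.1 N·m counterclockwise.
Sack of grain: 30 × 9.81 = 294.3 N down at 2 m → arm 1.7 m, τ = 294.3 × 1.7 = 500.3 N·m counterclockwise.
Net load moment about support B = 1165 N·m counterclockwise.
Reaction R at support A is upward at 3.43 m, arm 3.13 m → moment R × 3.13 clockwise.
Setting net torque to zero: R × 3.13 = 1165 → R = 372 N.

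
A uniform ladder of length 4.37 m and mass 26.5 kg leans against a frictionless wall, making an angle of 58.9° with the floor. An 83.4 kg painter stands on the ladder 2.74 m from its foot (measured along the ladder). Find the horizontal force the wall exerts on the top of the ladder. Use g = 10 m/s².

N_wall ≈ 395 N

About the foot of the ladder:
Ladder weight 26.5×10 = 265 N acts at 2.185 m along the ladder; its horizontal arm is 2.185·cos58.9° = 1.129 m → τ = 299.2 N·m clockwise.
Painter: 83.4×10 = 834 N at 2.74 m → arm 1.415 m → τ = 1180 N·m clockwise.
Wall normal N acts horizontally at the top; its moment arm is the height L sinθ = 4.37·sin58.9° = 3.742 m, counterclockwise.
Setting net torque to zero: N × 3.742 = 1479 → N = 395 N.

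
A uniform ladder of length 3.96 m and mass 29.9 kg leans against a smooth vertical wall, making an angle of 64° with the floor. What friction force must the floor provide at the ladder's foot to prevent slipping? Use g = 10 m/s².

Choose the foot of the ladder as the axis so the floor normal and friction both act there and drop out.
Ladder weight 29.9×10 = 299 N acts at 1.98 m along the ladder; its horizontal arm is 1.98·cos64° = 0.868 m → τ = 259.5 N·m clockwise.
Wall normal N acts horizontally at the top; its moment arm is the height L sinθ = 3.96·sin64° = 3.559 m, counterclockwise.
Setting net torque to zero: N × 3.559 = 259.5 → N = 72.9 N.
ΣFx = 0: friction at the foot balances the wall's push, so f = N_wall = 72.9 N.

f ≈ 72.9 N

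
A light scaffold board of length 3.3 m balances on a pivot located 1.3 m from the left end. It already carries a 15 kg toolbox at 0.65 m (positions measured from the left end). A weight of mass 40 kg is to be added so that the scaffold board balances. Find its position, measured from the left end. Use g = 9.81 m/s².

Taking torques about the pivot (at 1.3 m from the left end):
Toolbox: 15 × 9.81 = 147.2 N down at 0.65 m → arm 0.65 m, τ = 147.2 × 0.65 = 95.68 N·m counterclockwise.
Net moment of existing loads = 95.68 N·m counterclockwise.
The weight weighs 40 × 9.81 = 392.4 N and must supply an equal clockwise moment, so its lever arm about the pivot is 95.68 / 392.4 = 0.244 m.
That puts it at 1.3 + 0.244 = 1.54 m from the left end.

x ≈ 1.54 m from the left end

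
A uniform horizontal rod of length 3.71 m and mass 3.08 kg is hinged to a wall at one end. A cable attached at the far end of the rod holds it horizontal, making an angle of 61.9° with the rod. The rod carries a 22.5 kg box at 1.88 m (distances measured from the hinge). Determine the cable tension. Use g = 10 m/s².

Choose the hinge as the axis so the unknown hinge reaction has zero arm there.
Beam weight: 3.08 × 10 = 30.8 N down at 1.855 m → arm 1.855 m, τ = 30.8 × 1.855 = 57.13 N·m clockwise.
Box: 22.5 × 10 = 225 N down at 1.88 m → arm 1.88 m, τ = 225 × 1.88 = 423 N·m clockwise.
Total clockwise load moment = 480.1 N·m.
The cable tension T acts at 3.71 m; only its component perpendicular to the rod, T sinθ, produces torque. sin 61.9° = 0.8821.
For rotational equilibrium, T × 3.71 × 0.8821 = 480.1, so T = 480.1 / 3.273 = 147 N.

T ≈ 147 N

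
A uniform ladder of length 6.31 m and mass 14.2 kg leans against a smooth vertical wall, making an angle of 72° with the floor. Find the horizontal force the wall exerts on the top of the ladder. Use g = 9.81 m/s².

N_wall ≈ 22.6 N

About the foot of the ladder:
Ladder weight 14.2×9.81 = 139.3 N acts at 3.155 m along the ladder; its horizontal arm is 3.155·cos72° = 0.9749 m → τ = 135.8 N·m clockwise.
Wall normal N acts horizontally at the top; its moment arm is the height L sinθ = 6.31·sin72° = 6.001 m, counterclockwise.
For rotational equilibrium, N × 6.001 = 135.8, so N = 22.6 N.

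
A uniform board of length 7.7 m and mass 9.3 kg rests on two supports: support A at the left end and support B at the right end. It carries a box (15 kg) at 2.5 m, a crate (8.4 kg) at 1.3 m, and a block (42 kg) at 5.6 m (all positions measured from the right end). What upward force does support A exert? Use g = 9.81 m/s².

R_A ≈ 407 N

About support B:
Beam weight: 9.3 × 9.81 = 91.23 N down at 3.85 m → arm 3.85 m, τ = 91.23 × 3.85 = 351.2 N·m counterclockwise.
Box: 15 × 9.81 = 147.2 N down at 2.5 m → arm 2.5 m, τ = 147.2 × 2.5 = 368 N·m counterclockwise.
Crate: 8.4 × 9.81 = 82.4 N down at 1.3 m → arm 1.3 m, τ = 82.4 × 1.3 = 107.1 N·m counterclockwise.
Block: 42 × 9.81 = 412 N down at 5.6 m → arm 5.6 m, τ = 412 × 5.6 = 2307 N·m counterclockwise.
Net load moment about support B = 3133 N·m counterclockwise.
Reaction R at support A is upward at 7.7 m, arm 7.7 m → moment R × 7.7 clockwise.
For rotational equilibrium, R × 7.7 = 3133, so R = 407 N.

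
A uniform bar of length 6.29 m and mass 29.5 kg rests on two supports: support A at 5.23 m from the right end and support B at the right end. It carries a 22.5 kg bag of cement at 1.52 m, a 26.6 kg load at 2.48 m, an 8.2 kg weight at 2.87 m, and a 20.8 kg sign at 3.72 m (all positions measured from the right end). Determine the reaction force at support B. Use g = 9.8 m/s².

Take moments about support A.
Beam weight: 29.5 × 9.8 = 289.1 N down at 3.145 m → arm 2.085 m, τ = 289.1 × 2.085 = 602.8 N·m clockwise.
Bag of cement: 22.5 × 9.8 = 220.5 N down at 1.52 m → arm 3.71 m, τ = 220.5 × 3.71 = 818.1 N·m clockwise.
Load: 26.6 × 9.8 = 260.7 N down at 2.48 m → arm 2.75 m, τ = 260.7 × 2.75 = 716.9 N·m clockwise.
Weight: 8.2 × 9.8 = 80.36 N down at 2.87 m → arm 2.36 m, τ = 80.36 × 2.36 = 189.6 N·m clockwise.
Sign: 20.8 × 9.8 = 203.8 N down at 3.72 m → arm 1.51 m, τ = 203.8 × 1.51 = 307.7 N·m clockwise.
Net load moment about support A = 2635 N·m clockwise.
Reaction R at support B is upward at 0 m, arm 5.23 m → moment R × 5.23 counterclockwise.
Balancing moments: R × 5.23 = 2635, giving R = 504 N.

R_B ≈ 504 N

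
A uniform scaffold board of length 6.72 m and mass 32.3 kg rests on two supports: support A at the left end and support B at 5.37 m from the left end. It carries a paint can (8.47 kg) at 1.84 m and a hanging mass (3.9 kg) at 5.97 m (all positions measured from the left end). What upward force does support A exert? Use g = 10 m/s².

R_A ≈ 172 N

Taking torques about support B:
Beam weight: 32.3 × 10 = 323 N down at 3.36 m → arm 2.01 m, τ = 323 × 2.01 = 649.2 N·m counterclockwise.
Paint can: 8.47 × 10 = 84.7 N down at 1.84 m → arm 3.53 m, τ = 84.7 × 3.53 = 299 N·m counterclockwise.
Hanging mass: 3.9 × 10 = 39 N down at 5.97 m → arm 0.6 m, τ = 39 × 0.6 = 23.4 N·m clockwise.
Net load moment about support B = 924.8 N·m counterclockwise.
Reaction R at support A is upward at 0 m, arm 5.37 m → moment R × 5.37 clockwise.
Balancing moments: R × 5.37 = 924.8, giving R = 172 N.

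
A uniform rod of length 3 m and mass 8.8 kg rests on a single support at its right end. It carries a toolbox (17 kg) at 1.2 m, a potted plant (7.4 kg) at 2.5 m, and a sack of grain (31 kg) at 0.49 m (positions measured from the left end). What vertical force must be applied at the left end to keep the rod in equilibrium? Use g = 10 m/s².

F ≈ 418 N

About the right end:
Beam weight: 8.8 × 10 = 88 N down at 1.5 m → arm 1.5 m, τ = 88 × 1.5 = 132 N·m counterclockwise.
Toolbox: 17 × 10 = 170 N down at 1.2 m → arm 1.8 m, τ = 170 × 1.8 = 306 N·m counterclockwise.
Potted plant: 7.4 × 10 = 74 N down at 2.5 m → arm 0.5 m, τ = 74 × 0.5 = 37 N·m counterclockwise.
Sack of grain: 31 × 10 = 310 N down at 0.49 m → arm 2.51 m, τ = 310 × 2.51 = 778.1 N·m counterclockwise.
Net moment of the loads = 1253 N·m counterclockwise.
The upward force F acts at the left end, arm 3 m, giving F × 3 clockwise.
Στ = 0 ⇒ F × 3 = 1253 ⇒ F = 1253 / 3 = 418 N.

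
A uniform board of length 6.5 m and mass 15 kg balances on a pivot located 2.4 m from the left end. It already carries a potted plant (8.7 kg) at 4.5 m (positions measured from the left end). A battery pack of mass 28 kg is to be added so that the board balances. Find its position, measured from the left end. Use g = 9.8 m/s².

x ≈ 1.29 m from the left end

Choose the pivot (at 2.4 m from the left end) as the axis so the support reaction has zero arm there.
Beam weight: 15 × 9.8 = 147 N down at 3.25 m → arm 0.85 m, τ = 147 × 0.85 = 125 N·m clockwise.
Potted plant: 8.7 × 9.8 = 85.26 N down at 4.5 m → arm 2.1 m, τ = 85.26 × 2.1 = 179 N·m clockwise.
Net moment of existing loads = 304 N·m clockwise.
The battery pack weighs 28 × 9.8 = 274.4 N and must supply an equal counterclockwise moment, so its lever arm about the pivot is 304 / 274.4 = 1.11 m.
That puts it at 2.4 − 1.11 = 1.29 m from the left end.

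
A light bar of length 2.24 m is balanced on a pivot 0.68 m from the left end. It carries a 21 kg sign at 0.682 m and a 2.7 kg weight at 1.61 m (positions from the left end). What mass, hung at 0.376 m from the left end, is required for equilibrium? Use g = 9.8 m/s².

m ≈ 8.4 kg

Take moments about the pivot (at 0.68 m from the left end).
Sign: 21 × 9.8 = 205.8 N down at 0.682 m → arm 0.002 m, τ = 205.8 × 0.002 = 0.4116 N·m clockwise.
Weight: 2.7 × 9.8 = 26.46 N down at 1.61 m → arm 0.93 m, τ = 26.46 × 0.93 = 24.61 N·m clockwise.
Net moment of known loads = 25.02 N·m clockwise.
An unknown mass m at 0.376 m has arm 0.304 m; its moment is m·g·0.304 counterclockwise.
Στ = 0 ⇒ m × 9.8 × 0.304 = 25.02 ⇒ m = 25.02 / (9.8 × 0.304) = 8.4 kg.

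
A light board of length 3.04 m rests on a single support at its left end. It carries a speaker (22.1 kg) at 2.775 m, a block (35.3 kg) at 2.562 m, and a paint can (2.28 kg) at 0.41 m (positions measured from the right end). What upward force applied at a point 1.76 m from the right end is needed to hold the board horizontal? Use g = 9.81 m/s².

F ≈ 220 N

About the left end:
Speaker: 22.1 × 9.81 = 216.8 N down at 2.775 m → arm 0.265 m, τ = 216.8 × 0.265 = 57.45 N·m clockwise.
Block: 35.3 × 9.81 = 346.3 N down at 2.562 m → arm 0.478 m, τ = 346.3 × 0.478 = 165.5 N·m clockwise.
Paint can: 2.28 × 9.81 = 22.37 N down at 0.41 m → arm 2.63 m, τ = 22.37 × 2.63 = 58.83 N·m clockwise.
Net moment of the loads = 281.8 N·m clockwise.
The upward force F acts at a point 1.76 m from the right end, arm 1.28 m, giving F × 1.28 counterclockwise.
Balancing moments: F × 1.28 = 281.8, giving F = 281.8 / 1.28 = 220 N.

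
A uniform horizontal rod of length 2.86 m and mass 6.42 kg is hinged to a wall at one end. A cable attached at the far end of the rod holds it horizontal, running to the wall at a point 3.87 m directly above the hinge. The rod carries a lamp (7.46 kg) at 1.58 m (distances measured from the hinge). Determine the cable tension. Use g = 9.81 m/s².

Take moments about the hinge.
Beam weight: 6.42 × 9.81 = 62.98 N down at 1.43 m → arm 1.43 m, τ = 62.98 × 1.43 = 90.06 N·m clockwise.
Lamp: 7.46 × 9.81 = 73.18 N down at 1.58 m → arm 1.58 m, τ = 73.18 × 1.58 = 115.6 N·m clockwise.
Total clockwise load moment = 205.7 N·m.
The cable tension T acts at 2.86 m; only its component perpendicular to the rod, T sinθ, produces torque. sinθ = h/√(h²+d²) = 3.87/√(3.87²+2.86²) = 0.8042.
For rotational equilibrium, T × 2.86 × 0.8042 = 205.7, so T = 205.7 / 2.3 = 89.4 N.

T ≈ 89.4 N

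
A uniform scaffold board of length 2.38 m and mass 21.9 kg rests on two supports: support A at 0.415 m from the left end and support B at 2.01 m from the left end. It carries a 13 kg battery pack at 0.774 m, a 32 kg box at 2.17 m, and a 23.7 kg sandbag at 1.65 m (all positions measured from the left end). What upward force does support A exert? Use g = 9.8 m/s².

R_A ≈ 230 N

Sum moments about support B (its reaction then has zero moment arm).
Beam weight: 21.9 × 9.8 = 214.6 N down at 1.19 m → arm 0.82 m, τ = 214.6 × 0.82 = 176 N·m counterclockwise.
Battery pack: 13 × 9.8 = 127.4 N down at 0.774 m → arm 1.236 m, τ = 127.4 × 1.236 = 157.5 N·m counterclockwise.
Box: 32 × 9.8 = 313.6 N down at 2.17 m → arm 0.16 m, τ = 313.6 × 0.16 = 50.18 N·m clockwise.
Sandbag: 23.7 × 9.8 = 232.3 N down at 1.65 m → arm 0.36 m, τ = 232.3 × 0.36 = 83.63 N·m counterclockwise.
Net load moment about support B = 366.9 N·m counterclockwise.
Reaction R at support A is upward at 0.415 m, arm 1.595 m → moment R × 1.595 clockwise.
Balancing moments: R × 1.595 = 366.9, giving R = 230 N.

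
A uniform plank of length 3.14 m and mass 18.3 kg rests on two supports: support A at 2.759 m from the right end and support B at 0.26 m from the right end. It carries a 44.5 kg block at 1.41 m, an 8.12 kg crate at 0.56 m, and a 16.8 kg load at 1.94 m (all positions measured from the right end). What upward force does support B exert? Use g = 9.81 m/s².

Take moments about support A.
Beam weight: 18.3 × 9.81 = 179.5 N down at 1.57 m → arm 1.189 m, τ = 179.5 × 1.189 = 213.4 N·m clockwise.
Block: 44.5 × 9.81 = 436.5 N down at 1.41 m → arm 1.349 m, τ = 436.5 × 1.349 = 588.8 N·m clockwise.
Crate: 8.12 × 9.81 = 79.66 N down at 0.56 m → arm 2.199 m, τ = 79.66 × 2.199 = 175.2 N·m clockwise.
Load: 16.8 × 9.81 = 164.8 N down at 1.94 m → arm 0.819 m, τ = 164.8 × 0.819 = 135 N·m clockwise.
Net load moment about support A = 1112 N·m clockwise.
Reaction R at support B is upward at 0.26 m, arm 2.499 m → moment R × 2.499 counterclockwise.
Balancing moments: R × 2.499 = 1112, giving R = 445 N.

R_B ≈ 445 N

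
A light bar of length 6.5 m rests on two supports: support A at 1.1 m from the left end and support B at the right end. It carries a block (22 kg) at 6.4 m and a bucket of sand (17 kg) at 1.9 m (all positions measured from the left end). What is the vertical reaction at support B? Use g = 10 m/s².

Sum moments about support A (its reaction then has zero moment arm).
Block: 22 × 10 = 220 N down at 6.4 m → arm 5.3 m, τ = 220 × 5.3 = 1166 N·m clockwise.
Bucket of sand: 17 × 10 = 170 N down at 1.9 m → arm 0.8 m, τ = 170 × 0.8 = 136 N·m clockwise.
Net load moment about support A = 1302 N·m clockwise.
Reaction R at support B is upward at 6.5 m, arm 5.4 m → moment R × 5.4 counterclockwise.
Balancing moments: R × 5.4 = 1302, giving R = 241 N.

R_B ≈ 241 N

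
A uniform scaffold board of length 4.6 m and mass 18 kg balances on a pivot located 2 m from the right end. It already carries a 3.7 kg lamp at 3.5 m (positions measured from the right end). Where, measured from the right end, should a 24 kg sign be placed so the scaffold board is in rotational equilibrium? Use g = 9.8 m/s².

Take moments about the pivot (at 2 m from the right end).
Beam weight: 18 × 9.8 = 176.4 N down at 2.3 m → arm 0.3 m, τ = 176.4 × 0.3 = 52.92 N·m counterclockwise.
Lamp: 3.7 × 9.8 = 36.26 N down at 3.5 m → arm 1.5 m, τ = 36.26 × 1.5 = 54.39 N·m counterclockwise.
Net moment of existing loads = 107.3 N·m counterclockwise.
The sign weighs 24 × 9.8 = 235.2 N and must supply an equal clockwise moment, so its lever arm about the pivot is 107.3 / 235.2 = 0.456 m.
That puts it at 2 − 0.456 = 1.54 m from the right end.

x ≈ 1.54 m from the right end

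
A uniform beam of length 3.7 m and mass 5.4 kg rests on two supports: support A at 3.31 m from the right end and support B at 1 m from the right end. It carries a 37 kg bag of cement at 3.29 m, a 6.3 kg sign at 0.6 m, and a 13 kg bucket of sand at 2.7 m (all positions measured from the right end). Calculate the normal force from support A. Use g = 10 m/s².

Choose support B as the axis so its reaction then has zero moment arm.
Beam weight: 5.4 × 10 = 54 N down at 1.85 m → arm 0.85 m, τ = 54 × 0.85 = 45.9 N·m counterclockwise.
Bag of cement: 37 × 10 = 370 N down at 3.29 m → arm 2.29 m, τ = 370 × 2.29 = 847.3 N·m counterclockwise.
Sign: 6.3 × 10 = 63 N down at 0.6 m → arm 0.4 m, τ = 63 × 0.4 = 25.2 N·m clockwise.
Bucket of sand: 13 × 10 = 130 N down at 2.7 m → arm 1.7 m, τ = 130 × 1.7 = 221 N·m counterclockwise.
Net load moment about support B = 1089 N·m counterclockwise.
Reaction R at support A is upward at 3.31 m, arm 2.31 m → moment R × 2.31 clockwise.
Setting net torque to zero: R × 2.31 = 1089 → R = 471 N.

R_A ≈ 471 N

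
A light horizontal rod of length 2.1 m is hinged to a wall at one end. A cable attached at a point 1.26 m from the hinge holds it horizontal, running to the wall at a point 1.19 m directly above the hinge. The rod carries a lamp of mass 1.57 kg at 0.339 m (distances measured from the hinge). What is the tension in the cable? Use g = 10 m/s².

T ≈ 6.15 N

Choose the hinge as the axis so the unknown hinge reaction has zero arm there.
Lamp: 1.57 × 10 = 15.7 N down at 0.339 m → arm 0.339 m, τ = 15.7 × 0.339 = 5.322 N·m clockwise.
Total clockwise load moment = 5.322 N·m.
The cable tension T acts at 1.26 m; only its component perpendicular to the rod, T sinθ, produces torque. sinθ = h/√(h²+d²) = 1.19/√(1.19²+1.26²) = 0.6866.
For rotational equilibrium, T × 1.26 × 0.6866 = 5.322, so T = 5.322 / 0.8651 = 6.15 N.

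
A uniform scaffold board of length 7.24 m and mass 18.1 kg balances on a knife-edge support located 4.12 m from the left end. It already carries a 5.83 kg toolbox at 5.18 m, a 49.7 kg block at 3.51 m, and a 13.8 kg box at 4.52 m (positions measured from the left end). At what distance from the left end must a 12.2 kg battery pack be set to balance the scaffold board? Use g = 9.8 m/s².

About the knife-edge support (at 4.12 m from the left end):
Beam weight: 18.1 × 9.8 = 177.4 N down at 3.62 m → arm 0.5 m, τ = 177.4 × 0.5 = 88.7 N·m counterclockwise.
Toolbox: 5.83 × 9.8 = 57.13 N down at 5.18 m → arm 1.06 m, τ = 57.13 × 1.06 = 60.56 N·m clockwise.
Block: 49.7 × 9.8 = 487.1 N down at 3.51 m → arm 0.61 m, τ = 487.1 × 0.61 = 297.1 N·m counterclockwise.
Box: 13.8 × 9.8 = 135.2 N down at 4.52 m → arm 0.4 m, τ = 135.2 × 0.4 = 54.08 N·m clockwise.
Net moment of existing loads = 271.2 N·m counterclockwise.
The battery pack weighs 12.2 × 9.8 = 119.6 N and must supply an equal clockwise moment, so its lever arm about the knife-edge support is 271.2 / 119.6 = 2.27 m.
That puts it at 4.12 + 2.27 = 6.39 m from the left end.

x ≈ 6.39 m from the left end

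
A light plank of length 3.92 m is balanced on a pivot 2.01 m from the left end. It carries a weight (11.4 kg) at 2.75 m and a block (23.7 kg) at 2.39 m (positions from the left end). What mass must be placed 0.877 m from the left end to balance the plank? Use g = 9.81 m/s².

Taking torques about the pivot (at 2.01 m from the left end):
Weight: 11.4 × 9.81 = 111.8 N down at 2.75 m → arm 0.74 m, τ = 111.8 × 0.74 = 82.73 N·m clockwise.
Block: 23.7 × 9.81 = 232.5 N down at 2.39 m → arm 0.38 m, τ = 232.5 × 0.38 = 88.35 N·m clockwise.
Net moment of known loads = 171.1 N·m clockwise.
An unknown mass m at 0.877 m has arm 1.133 m; its moment is m·g·1.133 counterclockwise.
Στ = 0 ⇒ m × 9.81 × 1.133 = 171.1 ⇒ m = 171.1 / (9.81 × 1.133) = 15.4 kg.

m ≈ 15.4 kg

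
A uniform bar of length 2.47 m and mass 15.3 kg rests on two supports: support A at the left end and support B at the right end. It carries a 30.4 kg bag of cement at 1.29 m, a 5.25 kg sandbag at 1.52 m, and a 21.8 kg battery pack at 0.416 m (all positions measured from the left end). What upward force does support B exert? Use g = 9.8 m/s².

Choose support A as the axis so its reaction then has zero moment arm.
Beam weight: 15.3 × 9.8 = 149.9 N down at 1.235 m → arm 1.235 m, τ = 149.9 × 1.235 = 185.1 N·m clockwise.
Bag of cement: 30.4 × 9.8 = 297.9 N down at 1.29 m → arm 1.29 m, τ = 297.9 × 1.29 = 384.3 N·m clockwise.
Sandbag: 5.25 × 9.8 = 51.45 N down at 1.52 m → arm 1.52 m, τ = 51.45 × 1.52 = 78.2 N·m clockwise.
Battery pack: 21.8 × 9.8 = 213.6 N down at 0.416 m → arm 0.416 m, τ = 213.6 × 0.416 = 88.86 N·m clockwise.
Net load moment about support A = 736.5 N·m clockwise.
Reaction R at support B is upward at 2.47 m, arm 2.47 m → moment R × 2.47 counterclockwise.
Setting net torque to zero: R × 2.47 = 736.5 → R = 298 N.

R_B ≈ 298 N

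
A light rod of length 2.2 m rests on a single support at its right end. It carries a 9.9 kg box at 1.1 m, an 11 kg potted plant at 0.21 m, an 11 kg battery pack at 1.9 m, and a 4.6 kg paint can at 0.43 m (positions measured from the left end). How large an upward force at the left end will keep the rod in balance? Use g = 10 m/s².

F ≈ 201 N

About the right end:
Box: 9.9 × 10 = 99 N down at 1.1 m → arm 1.1 m, τ = 99 × 1.1 = 108.9 N·m counterclockwise.
Potted plant: 11 × 10 = 110 N down at 0.21 m → arm 1.99 m, τ = 110 × 1.99 = 218.9 N·m counterclockwise.
Battery pack: 11 × 10 = 110 N down at 1.9 m → arm 0.3 m, τ = 110 × 0.3 = 33 N·m counterclockwise.
Paint can: 4.6 × 10 = 46 N down at 0.43 m → arm 1.77 m, τ = 46 × 1.77 = 81.42 N·m counterclockwise.
Net moment of the loads = 442.2 N·m counterclockwise.
The upward force F acts at the left end, arm 2.2 m, giving F × 2.2 clockwise.
Setting net torque to zero: F × 2.2 = 442.2 → F = 442.2 / 2.2 = 201 N.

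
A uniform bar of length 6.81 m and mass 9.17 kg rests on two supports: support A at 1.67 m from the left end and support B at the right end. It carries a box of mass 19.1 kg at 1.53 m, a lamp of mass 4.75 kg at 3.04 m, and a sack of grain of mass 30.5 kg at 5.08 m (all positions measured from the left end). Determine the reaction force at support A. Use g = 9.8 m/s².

R_A ≈ 387 N

About support B:
Beam weight: 9.17 × 9.8 = 89.87 N down at 3.405 m → arm 3.405 m, τ = 89.87 × 3.405 = 306 N·m counterclockwise.
Box: 19.1 × 9.8 = 187.2 N down at 1.53 m → arm 5.28 m, τ = 187.2 × 5.28 = 988.4 N·m counterclockwise.
Lamp: 4.75 × 9.8 = 46.55 N down at 3.04 m → arm 3.77 m, τ = 46.55 × 3.77 = 175.5 N·m counterclockwise.
Sack of grain: 30.5 × 9.8 = 298.9 N down at 5.08 m → arm 1.73 m, τ = 298.9 × 1.73 = 517.1 N·m counterclockwise.
Net load moment about support B = 1987 N·m counterclockwise.
Reaction R at support A is upward at 1.67 m, arm 5.14 m → moment R × 5.14 clockwise.
Στ = 0 ⇒ R × 5.14 = 1987 ⇒ R = 387 N.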